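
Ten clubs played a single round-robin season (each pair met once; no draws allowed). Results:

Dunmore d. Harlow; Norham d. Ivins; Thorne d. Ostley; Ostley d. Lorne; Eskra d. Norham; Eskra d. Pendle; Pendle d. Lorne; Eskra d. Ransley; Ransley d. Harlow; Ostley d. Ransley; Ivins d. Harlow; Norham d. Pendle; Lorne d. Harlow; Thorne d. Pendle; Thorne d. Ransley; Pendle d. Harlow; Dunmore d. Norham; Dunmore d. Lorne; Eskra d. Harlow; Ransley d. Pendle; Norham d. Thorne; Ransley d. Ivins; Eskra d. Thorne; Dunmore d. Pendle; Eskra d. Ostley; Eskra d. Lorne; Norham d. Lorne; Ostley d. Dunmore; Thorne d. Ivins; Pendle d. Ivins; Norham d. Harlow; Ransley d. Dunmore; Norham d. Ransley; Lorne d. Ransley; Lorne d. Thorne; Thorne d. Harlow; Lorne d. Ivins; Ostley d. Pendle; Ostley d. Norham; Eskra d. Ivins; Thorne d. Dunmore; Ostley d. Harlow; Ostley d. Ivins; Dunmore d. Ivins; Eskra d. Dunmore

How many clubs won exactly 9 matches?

Win totals: Thorne 6, Norham 6, Pendle 3, Lorne 4, Dunmore 5, Harlow 0, Ostley 7, Ransley 4, Eskra 9, Ivins 1.
Exactly 9: Eskra — 1 club.

1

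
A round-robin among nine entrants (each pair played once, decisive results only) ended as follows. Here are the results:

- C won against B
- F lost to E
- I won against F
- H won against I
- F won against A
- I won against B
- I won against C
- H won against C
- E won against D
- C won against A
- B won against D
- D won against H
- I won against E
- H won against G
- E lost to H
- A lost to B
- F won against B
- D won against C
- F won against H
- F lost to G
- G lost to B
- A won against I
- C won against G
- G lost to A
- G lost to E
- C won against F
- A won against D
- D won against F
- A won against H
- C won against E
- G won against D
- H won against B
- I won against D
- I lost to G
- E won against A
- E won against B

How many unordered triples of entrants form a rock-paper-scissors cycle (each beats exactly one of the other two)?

Win totals: A 4, B 3, C 5, D 3, E 5, F 3, G 3, H 5, I 5.
An entrant with w wins dominates both others in C(w,2) triples; summing gives 6 + 3 + 10 + 3 + 10 + 3 + 3 + 10 + 10 = 58 transitive triples.
Total triples C(9,3) = 84, so cyclic triples = 84 − 58 = 26.

26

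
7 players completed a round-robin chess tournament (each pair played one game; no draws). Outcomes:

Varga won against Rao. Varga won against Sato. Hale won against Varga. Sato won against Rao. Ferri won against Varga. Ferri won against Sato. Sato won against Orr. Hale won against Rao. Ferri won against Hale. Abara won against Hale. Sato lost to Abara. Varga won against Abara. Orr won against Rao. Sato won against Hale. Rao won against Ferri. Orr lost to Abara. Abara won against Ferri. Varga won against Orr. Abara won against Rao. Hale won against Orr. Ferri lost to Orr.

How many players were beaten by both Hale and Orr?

Hale beat: Varga, Rao, Orr.
Orr beat: Rao, Ferri.
Both beat: Rao — 1.

1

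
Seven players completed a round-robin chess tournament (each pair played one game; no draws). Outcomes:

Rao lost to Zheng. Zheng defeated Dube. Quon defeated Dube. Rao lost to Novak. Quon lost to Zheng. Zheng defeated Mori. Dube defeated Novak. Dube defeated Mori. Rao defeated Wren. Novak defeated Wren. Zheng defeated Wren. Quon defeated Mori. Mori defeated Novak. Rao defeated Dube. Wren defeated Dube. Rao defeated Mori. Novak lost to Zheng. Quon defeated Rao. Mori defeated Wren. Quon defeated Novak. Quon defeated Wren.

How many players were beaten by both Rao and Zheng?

3

Rao beat: Dube, Wren, Mori.
Zheng beat: Rao, Dube, Quon, Wren, Mori, Novak.
Both beat: Dube, Wren, Mori — 3.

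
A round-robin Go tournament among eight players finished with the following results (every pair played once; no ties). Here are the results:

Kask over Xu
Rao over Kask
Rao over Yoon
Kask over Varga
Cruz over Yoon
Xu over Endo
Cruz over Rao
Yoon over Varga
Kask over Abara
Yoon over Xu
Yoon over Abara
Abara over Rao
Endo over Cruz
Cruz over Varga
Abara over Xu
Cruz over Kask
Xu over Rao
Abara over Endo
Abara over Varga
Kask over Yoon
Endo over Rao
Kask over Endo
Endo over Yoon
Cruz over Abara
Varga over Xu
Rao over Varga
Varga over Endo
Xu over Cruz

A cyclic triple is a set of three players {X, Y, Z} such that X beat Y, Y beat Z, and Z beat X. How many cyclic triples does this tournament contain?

Win totals: Endo 3, Yoon 3, Varga 2, Abara 4, Cruz 5, Rao 3, Kask 5, Xu 3.
A player with w wins dominates both others in C(w,2) triples; summing gives 3 + 3 + 1 + 6 + 10 + 3 + 10 + 3 = 39 transitive triples.
Total triples C(8,3) = 56, so cyclic triples = 56 − 39 = 17.

17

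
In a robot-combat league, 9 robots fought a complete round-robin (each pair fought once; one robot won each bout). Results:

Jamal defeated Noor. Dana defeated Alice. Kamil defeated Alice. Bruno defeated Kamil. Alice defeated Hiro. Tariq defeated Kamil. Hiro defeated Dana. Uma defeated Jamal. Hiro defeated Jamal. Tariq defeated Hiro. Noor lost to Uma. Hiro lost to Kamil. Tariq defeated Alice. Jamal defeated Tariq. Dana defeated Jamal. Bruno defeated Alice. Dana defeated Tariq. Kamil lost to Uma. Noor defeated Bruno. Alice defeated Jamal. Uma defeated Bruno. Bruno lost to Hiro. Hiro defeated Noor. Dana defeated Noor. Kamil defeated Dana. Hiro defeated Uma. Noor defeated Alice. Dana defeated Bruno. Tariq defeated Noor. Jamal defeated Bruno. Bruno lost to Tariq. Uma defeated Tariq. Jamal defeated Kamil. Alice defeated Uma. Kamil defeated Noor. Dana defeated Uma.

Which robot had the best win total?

Dana

Win totals: Jamal 4, Tariq 5, Alice 3, Hiro 5, Kamil 4, Uma 5, Noor 2, Bruno 2, Dana 6.
Dana leads with 6 wins (next highest: 5).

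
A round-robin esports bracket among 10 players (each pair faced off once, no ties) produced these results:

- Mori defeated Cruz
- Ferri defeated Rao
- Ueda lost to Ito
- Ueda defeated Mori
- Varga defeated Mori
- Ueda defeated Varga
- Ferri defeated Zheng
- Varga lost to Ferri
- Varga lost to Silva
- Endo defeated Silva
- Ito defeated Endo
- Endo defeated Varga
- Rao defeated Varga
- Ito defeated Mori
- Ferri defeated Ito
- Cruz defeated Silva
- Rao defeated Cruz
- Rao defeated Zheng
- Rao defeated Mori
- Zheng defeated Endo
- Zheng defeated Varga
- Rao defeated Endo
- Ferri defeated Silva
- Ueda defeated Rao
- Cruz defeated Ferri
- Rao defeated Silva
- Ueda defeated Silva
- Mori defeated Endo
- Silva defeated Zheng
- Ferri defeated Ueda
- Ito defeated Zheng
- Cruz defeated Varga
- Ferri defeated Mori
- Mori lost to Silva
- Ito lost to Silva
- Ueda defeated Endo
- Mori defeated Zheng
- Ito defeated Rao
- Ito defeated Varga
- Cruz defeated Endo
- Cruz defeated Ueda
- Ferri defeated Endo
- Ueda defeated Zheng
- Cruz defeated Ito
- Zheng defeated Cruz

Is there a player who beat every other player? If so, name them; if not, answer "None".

None

Highest win total is Ferri with 8 (out of 9 possible).
Ferri lost to Cruz, so no player went undefeated.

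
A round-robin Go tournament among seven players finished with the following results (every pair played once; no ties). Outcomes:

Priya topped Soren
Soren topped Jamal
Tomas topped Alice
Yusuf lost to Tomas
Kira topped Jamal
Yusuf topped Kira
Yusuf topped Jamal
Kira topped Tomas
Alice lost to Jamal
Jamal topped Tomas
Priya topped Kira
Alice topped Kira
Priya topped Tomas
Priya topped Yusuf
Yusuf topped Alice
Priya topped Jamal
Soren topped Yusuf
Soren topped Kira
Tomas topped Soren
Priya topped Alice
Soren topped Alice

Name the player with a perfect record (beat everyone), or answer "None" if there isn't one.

Priya

Priya has 6 wins out of 6 opponents — a perfect record.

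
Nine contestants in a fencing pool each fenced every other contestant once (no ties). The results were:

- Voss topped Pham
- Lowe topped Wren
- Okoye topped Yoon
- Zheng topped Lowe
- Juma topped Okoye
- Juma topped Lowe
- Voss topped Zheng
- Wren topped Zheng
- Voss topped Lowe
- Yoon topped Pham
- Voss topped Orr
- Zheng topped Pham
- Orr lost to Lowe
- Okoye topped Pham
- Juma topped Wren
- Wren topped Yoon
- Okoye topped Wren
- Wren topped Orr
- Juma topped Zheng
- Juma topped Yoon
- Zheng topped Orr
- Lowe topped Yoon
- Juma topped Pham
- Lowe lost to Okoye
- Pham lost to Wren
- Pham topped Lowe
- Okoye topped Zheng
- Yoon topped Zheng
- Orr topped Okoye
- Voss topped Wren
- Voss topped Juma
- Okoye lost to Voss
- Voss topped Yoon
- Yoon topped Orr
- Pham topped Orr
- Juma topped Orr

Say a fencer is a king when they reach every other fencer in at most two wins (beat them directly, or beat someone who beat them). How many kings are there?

1

Orr cannot reach Juma, Voss in two steps.
Zheng cannot reach Juma, Voss in two steps.
Lowe cannot reach Juma, Voss in two steps.
Juma cannot reach Voss in two steps.
Yoon cannot reach Juma, Voss, Wren in two steps.
Pham cannot reach Zheng, Juma, Voss in two steps.
Okoye cannot reach Juma, Voss in two steps.
Voss reaches everyone (king).
Wren cannot reach Juma, Voss in two steps.
Kings: Voss — 1.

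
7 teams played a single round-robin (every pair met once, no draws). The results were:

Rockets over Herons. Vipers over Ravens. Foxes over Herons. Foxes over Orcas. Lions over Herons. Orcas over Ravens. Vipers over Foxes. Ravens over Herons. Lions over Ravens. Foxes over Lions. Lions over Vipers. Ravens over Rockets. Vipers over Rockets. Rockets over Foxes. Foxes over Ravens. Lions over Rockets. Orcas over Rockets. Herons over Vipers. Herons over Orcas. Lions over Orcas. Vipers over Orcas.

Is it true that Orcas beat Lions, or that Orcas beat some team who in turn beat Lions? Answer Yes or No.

Orcas did not beat Lions directly.
Orcas beat Ravens, Rockets, but each of them lost to Lions. No two-step path.

No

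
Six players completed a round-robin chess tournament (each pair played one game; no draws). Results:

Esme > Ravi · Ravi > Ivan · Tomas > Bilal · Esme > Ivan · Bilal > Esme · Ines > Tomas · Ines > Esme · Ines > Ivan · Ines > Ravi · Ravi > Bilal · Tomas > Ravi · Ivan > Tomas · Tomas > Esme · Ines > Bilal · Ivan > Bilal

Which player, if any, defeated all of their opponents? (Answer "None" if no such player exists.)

Ines

Ines has 5 wins out of 5 opponents — a perfect record.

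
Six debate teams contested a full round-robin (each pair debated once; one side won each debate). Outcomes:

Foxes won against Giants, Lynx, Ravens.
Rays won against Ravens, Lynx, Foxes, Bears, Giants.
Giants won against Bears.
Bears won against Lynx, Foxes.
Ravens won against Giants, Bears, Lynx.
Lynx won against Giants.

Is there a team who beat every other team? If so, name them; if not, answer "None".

Rays

Rays has 5 wins out of 5 opponents — a perfect record.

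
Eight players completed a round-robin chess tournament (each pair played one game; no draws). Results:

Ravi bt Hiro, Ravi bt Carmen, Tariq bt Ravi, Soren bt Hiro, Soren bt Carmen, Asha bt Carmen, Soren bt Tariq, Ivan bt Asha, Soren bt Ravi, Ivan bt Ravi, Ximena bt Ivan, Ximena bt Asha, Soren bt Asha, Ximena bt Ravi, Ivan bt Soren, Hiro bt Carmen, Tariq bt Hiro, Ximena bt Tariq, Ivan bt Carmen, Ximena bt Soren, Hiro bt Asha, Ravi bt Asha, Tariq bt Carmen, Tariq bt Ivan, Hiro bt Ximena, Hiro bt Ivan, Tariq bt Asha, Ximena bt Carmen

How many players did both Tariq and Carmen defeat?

0

Tariq beat: Ravi, Carmen, Hiro, Asha, Ivan.
Carmen beat: no one.
No one was beaten by both.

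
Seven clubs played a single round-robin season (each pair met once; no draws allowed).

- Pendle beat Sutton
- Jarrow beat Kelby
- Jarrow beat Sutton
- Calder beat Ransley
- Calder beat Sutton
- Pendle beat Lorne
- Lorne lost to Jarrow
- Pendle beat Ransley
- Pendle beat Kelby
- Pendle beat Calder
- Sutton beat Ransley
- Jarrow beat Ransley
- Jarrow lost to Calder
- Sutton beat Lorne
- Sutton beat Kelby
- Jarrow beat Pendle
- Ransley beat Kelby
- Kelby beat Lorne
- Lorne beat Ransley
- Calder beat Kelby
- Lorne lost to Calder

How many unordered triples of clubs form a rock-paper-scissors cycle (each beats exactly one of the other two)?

Win totals: Lorne 1, Kelby 1, Ransley 1, Sutton 3, Jarrow 5, Pendle 5, Calder 5.
A club with w wins dominates both others in C(w,2) triples; summing gives 0 + 0 + 0 + 3 + 10 + 10 + 10 = 33 transitive triples.
Total triples C(7,3) = 35, so cyclic triples = 35 − 33 = 2.

2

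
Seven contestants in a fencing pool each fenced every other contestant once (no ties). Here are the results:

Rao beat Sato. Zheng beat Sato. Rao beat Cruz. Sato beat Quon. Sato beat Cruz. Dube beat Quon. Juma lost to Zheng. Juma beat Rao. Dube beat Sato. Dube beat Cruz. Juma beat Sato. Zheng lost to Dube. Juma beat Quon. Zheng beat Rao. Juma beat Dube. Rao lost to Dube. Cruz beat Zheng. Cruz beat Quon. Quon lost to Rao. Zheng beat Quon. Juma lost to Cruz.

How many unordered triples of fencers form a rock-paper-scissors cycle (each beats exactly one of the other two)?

6

Win totals: Quon 0, Rao 3, Zheng 4, Cruz 3, Juma 4, Dube 5, Sato 2.
A fencer with w wins dominates both others in C(w,2) triples; summing gives 0 + 3 + 6 + 3 + 6 + 10 + 1 = 29 transitive triples.
Total triples C(7,3) = 35, so cyclic triples = 35 − 29 = 6.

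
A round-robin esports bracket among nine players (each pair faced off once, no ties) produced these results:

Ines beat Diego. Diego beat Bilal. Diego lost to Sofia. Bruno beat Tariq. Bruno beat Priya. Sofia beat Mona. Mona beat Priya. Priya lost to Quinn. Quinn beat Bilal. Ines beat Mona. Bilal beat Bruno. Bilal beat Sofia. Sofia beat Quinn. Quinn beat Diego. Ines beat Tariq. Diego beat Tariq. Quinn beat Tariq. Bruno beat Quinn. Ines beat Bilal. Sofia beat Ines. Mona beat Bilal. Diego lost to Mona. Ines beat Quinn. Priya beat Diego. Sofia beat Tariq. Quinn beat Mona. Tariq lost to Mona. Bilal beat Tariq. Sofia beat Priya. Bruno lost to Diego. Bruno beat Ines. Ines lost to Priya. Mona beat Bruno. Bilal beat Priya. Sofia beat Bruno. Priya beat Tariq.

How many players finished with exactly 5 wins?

Win totals: Quinn 5, Mona 5, Bruno 4, Diego 3, Tariq 0, Bilal 4, Priya 3, Ines 5, Sofia 7.
Exactly 5: Quinn, Mona, Ines — 3 players.

3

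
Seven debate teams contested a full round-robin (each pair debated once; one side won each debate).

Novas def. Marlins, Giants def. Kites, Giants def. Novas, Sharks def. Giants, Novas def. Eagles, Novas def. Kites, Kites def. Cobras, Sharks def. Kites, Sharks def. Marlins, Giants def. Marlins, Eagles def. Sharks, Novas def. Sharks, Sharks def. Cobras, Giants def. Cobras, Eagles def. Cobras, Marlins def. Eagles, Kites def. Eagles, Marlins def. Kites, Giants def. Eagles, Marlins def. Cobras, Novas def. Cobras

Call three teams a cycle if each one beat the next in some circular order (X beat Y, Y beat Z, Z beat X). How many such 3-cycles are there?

Win totals: Giants 5, Cobras 0, Novas 5, Kites 2, Marlins 3, Eagles 2, Sharks 4.
A team with w wins dominates both others in C(w,2) triples; summing gives 10 + 0 + 10 + 1 + 3 + 1 + 6 = 31 transitive triples.
Total triples C(7,3) = 35, so cyclic triples = 35 − 31 = 4.

4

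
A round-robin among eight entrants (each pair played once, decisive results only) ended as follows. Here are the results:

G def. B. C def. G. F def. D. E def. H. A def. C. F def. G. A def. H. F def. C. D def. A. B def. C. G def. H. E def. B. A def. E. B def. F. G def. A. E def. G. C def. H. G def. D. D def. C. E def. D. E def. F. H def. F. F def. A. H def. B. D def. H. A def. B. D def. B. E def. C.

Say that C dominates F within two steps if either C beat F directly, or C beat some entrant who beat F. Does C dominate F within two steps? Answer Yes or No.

Yes

C did not beat F directly.
C beat G, H. Of those, H beat F.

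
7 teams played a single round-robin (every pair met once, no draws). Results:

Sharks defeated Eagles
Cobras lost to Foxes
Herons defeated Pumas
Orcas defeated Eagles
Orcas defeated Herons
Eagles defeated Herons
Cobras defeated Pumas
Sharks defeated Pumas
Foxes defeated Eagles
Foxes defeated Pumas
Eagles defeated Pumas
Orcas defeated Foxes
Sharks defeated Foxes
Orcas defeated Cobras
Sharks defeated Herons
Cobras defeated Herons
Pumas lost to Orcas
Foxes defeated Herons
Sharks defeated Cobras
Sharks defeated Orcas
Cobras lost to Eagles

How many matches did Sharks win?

Sharks' results: beat Foxes, Cobras, Pumas, Orcas, Herons, Eagles; lost to no one.
That is 6 wins.

6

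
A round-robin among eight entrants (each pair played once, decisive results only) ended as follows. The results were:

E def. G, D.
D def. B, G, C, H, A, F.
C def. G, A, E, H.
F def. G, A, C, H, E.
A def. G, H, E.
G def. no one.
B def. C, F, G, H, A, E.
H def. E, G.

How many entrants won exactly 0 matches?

Win totals: A 3, B 6, C 4, D 6, E 2, F 5, G 0, H 2.
Exactly 0: G — 1 entrant.

1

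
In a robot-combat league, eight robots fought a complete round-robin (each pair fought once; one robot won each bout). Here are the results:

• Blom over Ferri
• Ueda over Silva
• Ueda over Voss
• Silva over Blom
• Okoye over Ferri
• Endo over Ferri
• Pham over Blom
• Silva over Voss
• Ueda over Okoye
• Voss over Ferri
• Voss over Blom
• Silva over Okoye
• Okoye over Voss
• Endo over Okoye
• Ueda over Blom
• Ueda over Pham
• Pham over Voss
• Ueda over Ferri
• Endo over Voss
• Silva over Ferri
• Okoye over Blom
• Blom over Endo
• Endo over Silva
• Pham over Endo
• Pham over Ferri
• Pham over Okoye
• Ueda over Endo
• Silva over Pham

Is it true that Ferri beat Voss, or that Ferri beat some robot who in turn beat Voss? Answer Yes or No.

No

Ferri did not beat Voss directly.
Ferri beat no one, so there is no intermediate robot.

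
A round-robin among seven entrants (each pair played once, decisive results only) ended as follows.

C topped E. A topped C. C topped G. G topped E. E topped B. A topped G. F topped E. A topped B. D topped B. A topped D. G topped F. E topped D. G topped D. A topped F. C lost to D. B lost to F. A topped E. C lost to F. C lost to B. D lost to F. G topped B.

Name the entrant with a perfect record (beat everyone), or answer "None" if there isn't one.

A

A has 6 wins out of 6 opponents — a perfect record.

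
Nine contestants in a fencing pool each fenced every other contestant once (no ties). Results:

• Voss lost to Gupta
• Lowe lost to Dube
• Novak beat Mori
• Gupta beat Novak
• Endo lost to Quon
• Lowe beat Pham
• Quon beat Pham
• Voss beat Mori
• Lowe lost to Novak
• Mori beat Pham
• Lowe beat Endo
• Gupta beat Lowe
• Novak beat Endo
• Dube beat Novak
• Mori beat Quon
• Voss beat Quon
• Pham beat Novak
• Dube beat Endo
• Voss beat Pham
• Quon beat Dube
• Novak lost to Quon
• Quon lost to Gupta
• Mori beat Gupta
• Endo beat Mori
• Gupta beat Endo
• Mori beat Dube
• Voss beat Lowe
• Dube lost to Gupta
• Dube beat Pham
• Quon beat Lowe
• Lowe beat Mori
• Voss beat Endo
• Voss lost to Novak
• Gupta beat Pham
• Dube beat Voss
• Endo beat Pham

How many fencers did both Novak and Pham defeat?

Novak beat: Endo, Mori, Voss, Lowe.
Pham beat: Novak.
No one was beaten by both.

0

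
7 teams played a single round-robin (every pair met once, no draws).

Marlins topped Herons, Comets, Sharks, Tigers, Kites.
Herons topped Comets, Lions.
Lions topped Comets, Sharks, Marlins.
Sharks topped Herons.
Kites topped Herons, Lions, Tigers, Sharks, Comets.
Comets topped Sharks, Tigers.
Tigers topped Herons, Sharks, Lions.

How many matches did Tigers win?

3

Tigers' results: beat Herons, Sharks, Lions; lost to Kites, Marlins, Comets.
That is 3 wins.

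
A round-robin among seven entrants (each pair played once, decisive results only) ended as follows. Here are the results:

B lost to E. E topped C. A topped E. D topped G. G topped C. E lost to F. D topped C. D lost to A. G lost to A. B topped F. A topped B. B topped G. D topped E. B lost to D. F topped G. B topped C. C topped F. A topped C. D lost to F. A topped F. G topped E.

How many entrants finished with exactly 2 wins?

2

Win totals: A 6, B 3, C 1, D 4, E 2, F 3, G 2.
Exactly 2: E, G — 2 entrants.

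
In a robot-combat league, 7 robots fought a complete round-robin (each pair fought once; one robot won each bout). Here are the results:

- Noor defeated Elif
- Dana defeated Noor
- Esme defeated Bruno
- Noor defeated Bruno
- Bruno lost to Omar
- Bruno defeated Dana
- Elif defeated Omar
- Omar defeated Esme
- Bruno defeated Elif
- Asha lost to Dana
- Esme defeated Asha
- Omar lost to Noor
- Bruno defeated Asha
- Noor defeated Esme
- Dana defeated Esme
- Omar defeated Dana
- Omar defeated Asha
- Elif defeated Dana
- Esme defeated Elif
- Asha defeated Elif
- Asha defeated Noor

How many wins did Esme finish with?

3

Esme's results: beat Elif, Asha, Bruno; lost to Noor, Dana, Omar.
That is 3 wins.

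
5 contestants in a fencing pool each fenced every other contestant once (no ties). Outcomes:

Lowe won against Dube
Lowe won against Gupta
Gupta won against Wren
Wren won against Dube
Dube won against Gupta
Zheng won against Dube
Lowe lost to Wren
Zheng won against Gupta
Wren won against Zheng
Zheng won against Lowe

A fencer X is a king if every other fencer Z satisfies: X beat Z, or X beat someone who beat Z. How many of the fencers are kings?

3

Gupta reaches everyone (king).
Wren reaches everyone (king).
Dube cannot reach Lowe, Zheng in two steps.
Lowe cannot reach Zheng in two steps.
Zheng reaches everyone (king).
Kings: Gupta, Wren, Zheng — 3.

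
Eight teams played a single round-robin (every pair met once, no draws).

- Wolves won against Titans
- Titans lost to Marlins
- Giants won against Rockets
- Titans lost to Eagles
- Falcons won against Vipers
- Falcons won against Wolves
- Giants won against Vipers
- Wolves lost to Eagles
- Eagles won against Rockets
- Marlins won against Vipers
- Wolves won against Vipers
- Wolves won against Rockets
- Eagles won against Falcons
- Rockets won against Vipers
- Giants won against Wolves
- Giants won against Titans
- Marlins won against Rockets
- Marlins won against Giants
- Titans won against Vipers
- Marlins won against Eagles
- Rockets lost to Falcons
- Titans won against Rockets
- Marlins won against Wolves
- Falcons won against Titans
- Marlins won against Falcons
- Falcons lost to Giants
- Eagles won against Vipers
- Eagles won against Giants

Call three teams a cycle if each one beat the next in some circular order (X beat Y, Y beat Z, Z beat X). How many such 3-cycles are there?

0

Win totals: Marlins 7, Falcons 4, Vipers 0, Eagles 6, Wolves 3, Rockets 1, Titans 2, Giants 5.
A team with w wins dominates both others in C(w,2) triples; summing gives 21 + 6 + 0 + 15 + 3 + 0 + 1 + 10 = 56 transitive triples.
Total triples C(8,3) = 56, so cyclic triples = 56 − 56 = 0.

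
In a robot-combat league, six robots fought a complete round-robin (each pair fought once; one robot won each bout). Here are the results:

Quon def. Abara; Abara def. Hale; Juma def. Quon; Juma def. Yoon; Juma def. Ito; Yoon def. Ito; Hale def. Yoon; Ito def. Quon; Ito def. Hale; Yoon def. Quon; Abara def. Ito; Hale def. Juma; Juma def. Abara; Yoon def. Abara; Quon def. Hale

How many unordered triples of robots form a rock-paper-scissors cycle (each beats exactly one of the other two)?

Win totals: Juma 4, Yoon 3, Quon 2, Hale 2, Abara 2, Ito 2.
A robot with w wins dominates both others in C(w,2) triples; summing gives 6 + 3 + 1 + 1 + 1 + 1 = 13 transitive triples.
Total triples C(6,3) = 20, so cyclic triples = 20 − 13 = 7.

7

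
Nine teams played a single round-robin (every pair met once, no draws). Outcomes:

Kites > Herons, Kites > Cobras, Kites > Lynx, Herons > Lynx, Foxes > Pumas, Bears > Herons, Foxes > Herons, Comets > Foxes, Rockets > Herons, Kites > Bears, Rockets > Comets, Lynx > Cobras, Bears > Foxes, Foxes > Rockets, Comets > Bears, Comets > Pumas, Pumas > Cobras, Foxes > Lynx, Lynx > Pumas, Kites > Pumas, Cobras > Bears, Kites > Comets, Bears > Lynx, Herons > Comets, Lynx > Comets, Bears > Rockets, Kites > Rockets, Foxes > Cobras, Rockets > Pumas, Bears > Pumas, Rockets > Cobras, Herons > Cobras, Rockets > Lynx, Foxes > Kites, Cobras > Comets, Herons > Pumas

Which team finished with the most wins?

Win totals: Foxes 6, Herons 4, Pumas 1, Bears 5, Kites 7, Comets 3, Cobras 2, Rockets 5, Lynx 3.
Kites leads with 7 wins (next highest: 6).

Kites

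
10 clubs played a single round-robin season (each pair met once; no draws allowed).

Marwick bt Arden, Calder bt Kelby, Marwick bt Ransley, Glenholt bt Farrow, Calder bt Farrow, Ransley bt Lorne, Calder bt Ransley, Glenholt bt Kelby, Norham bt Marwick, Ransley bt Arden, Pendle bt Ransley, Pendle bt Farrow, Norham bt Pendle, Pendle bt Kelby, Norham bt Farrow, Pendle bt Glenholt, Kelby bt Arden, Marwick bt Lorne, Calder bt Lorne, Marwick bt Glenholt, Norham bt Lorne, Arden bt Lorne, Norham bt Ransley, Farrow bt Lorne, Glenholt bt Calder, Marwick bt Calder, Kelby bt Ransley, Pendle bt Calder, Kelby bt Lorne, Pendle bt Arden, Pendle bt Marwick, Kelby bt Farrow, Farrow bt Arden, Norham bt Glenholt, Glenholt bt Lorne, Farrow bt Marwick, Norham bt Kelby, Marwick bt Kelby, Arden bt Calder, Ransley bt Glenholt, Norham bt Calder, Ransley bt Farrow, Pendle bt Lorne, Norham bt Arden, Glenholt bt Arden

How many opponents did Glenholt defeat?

5

Glenholt's results: beat Calder, Arden, Kelby, Farrow, Lorne; lost to Norham, Pendle, Marwick, Ransley.
That is 5 wins.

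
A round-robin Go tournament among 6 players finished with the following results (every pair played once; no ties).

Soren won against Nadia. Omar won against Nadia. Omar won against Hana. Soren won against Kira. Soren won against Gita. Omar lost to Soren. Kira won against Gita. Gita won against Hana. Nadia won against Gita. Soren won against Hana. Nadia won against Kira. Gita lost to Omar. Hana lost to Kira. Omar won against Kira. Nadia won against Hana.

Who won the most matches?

Soren

Win totals: Gita 1, Nadia 3, Kira 2, Soren 5, Omar 4, Hana 0.
Soren leads with 5 wins (next highest: 4).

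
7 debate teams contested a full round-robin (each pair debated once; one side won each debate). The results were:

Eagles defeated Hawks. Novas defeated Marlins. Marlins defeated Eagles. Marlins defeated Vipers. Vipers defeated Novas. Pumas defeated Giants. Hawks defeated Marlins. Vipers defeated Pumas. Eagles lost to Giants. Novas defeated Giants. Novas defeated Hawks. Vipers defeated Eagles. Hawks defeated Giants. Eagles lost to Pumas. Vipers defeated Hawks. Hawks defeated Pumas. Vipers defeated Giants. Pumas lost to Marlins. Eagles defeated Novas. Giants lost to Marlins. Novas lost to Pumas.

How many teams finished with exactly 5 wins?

1

Win totals: Pumas 3, Giants 1, Eagles 2, Hawks 3, Novas 3, Vipers 5, Marlins 4.
Exactly 5: Vipers — 1 team.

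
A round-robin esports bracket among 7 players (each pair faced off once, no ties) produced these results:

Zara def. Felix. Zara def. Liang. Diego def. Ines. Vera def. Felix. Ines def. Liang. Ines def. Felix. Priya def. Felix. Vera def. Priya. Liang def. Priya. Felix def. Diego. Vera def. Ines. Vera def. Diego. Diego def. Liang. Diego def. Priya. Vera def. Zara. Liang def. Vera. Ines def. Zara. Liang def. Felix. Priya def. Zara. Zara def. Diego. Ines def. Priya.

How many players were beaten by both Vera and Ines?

3

Vera beat: Diego, Felix, Zara, Ines, Priya.
Ines beat: Felix, Liang, Zara, Priya.
Both beat: Felix, Zara, Priya — 3.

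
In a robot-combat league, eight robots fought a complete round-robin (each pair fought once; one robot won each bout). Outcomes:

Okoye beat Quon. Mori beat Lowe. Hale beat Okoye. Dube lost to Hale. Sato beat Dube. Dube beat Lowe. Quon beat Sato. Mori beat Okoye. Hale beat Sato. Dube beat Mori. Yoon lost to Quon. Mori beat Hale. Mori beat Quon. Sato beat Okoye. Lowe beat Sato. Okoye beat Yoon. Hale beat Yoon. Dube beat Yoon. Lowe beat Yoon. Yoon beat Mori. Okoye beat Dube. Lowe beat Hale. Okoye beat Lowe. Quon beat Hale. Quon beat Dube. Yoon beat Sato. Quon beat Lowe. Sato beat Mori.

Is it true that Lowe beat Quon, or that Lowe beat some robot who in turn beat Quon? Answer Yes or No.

Lowe did not beat Quon directly.
Lowe beat Sato, Yoon, Hale, but each of them lost to Quon. No two-step path.

No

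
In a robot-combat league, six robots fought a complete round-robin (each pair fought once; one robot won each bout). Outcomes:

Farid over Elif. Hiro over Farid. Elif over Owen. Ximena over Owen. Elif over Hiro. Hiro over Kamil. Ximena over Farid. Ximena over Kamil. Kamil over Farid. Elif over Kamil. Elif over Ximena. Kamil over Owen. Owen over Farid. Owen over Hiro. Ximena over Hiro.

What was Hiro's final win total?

Hiro's results: beat Kamil, Farid; lost to Ximena, Owen, Elif.
That is 2 wins.

2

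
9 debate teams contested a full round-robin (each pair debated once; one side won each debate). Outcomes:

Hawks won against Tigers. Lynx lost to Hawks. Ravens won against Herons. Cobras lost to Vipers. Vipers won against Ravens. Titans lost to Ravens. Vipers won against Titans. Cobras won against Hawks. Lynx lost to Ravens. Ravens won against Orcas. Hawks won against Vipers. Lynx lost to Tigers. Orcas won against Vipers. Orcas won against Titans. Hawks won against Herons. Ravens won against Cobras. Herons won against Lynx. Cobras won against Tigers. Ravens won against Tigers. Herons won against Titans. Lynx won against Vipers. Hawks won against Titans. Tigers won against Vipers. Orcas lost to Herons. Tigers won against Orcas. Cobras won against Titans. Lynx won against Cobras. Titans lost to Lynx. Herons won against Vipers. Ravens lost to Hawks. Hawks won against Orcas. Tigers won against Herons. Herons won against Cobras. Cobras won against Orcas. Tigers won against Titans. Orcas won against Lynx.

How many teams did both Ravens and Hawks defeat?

Ravens beat: Tigers, Cobras, Herons, Lynx, Titans, Orcas.
Hawks beat: Tigers, Herons, Ravens, Vipers, Lynx, Titans, Orcas.
Both beat: Tigers, Herons, Lynx, Titans, Orcas — 5.

5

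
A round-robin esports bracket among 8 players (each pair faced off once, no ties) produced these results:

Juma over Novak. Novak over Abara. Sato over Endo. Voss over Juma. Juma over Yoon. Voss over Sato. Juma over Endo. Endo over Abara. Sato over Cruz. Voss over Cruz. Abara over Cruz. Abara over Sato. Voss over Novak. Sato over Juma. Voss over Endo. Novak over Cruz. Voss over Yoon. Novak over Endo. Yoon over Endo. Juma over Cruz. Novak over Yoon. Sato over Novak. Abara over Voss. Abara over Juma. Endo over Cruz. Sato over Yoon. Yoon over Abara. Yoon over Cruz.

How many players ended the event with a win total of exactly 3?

Win totals: Cruz 0, Endo 2, Abara 4, Voss 6, Yoon 3, Novak 4, Juma 4, Sato 5.
Exactly 3: Yoon — 1 player.

1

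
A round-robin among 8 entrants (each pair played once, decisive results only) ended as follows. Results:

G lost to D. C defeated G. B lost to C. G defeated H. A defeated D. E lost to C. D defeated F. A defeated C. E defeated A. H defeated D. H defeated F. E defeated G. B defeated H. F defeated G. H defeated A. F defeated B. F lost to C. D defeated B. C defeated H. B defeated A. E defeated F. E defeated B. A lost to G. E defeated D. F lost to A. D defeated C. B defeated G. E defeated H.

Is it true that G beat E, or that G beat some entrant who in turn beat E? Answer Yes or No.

G did not beat E directly.
G beat A, H, but each of them lost to E. No two-step path.

No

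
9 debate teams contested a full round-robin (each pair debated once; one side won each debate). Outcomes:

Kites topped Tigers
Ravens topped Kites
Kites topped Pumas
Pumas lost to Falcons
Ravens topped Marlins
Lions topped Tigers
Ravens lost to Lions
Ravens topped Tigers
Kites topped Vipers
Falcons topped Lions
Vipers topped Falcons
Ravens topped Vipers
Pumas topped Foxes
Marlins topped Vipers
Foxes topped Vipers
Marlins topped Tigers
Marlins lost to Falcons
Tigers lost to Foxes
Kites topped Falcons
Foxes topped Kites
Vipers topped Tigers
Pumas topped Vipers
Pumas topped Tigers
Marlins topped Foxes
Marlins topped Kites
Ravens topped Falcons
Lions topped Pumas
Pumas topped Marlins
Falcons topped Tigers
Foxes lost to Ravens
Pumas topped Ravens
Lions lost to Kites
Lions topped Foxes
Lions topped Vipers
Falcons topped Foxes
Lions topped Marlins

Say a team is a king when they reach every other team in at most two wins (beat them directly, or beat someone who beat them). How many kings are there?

4

Lions reaches everyone (king).
Falcons reaches everyone (king).
Foxes cannot reach Ravens, Marlins in two steps.
Tigers cannot reach Lions, Falcons, Foxes, Kites, Pumas, Vipers, Ravens, Marlins in two steps.
Kites reaches everyone (king).
Pumas cannot reach Lions in two steps.
Vipers cannot reach Kites, Ravens in two steps.
Ravens reaches everyone (king).
Marlins cannot reach Ravens in two steps.
Kings: Lions, Falcons, Kites, Ravens — 4.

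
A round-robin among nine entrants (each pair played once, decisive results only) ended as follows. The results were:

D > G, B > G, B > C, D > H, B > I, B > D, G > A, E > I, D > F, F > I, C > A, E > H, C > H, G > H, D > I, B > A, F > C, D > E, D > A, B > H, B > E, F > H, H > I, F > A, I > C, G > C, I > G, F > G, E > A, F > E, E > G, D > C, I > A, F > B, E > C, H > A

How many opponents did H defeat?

2

H's results: beat A, I; lost to B, C, D, E, F, G.
That is 2 wins.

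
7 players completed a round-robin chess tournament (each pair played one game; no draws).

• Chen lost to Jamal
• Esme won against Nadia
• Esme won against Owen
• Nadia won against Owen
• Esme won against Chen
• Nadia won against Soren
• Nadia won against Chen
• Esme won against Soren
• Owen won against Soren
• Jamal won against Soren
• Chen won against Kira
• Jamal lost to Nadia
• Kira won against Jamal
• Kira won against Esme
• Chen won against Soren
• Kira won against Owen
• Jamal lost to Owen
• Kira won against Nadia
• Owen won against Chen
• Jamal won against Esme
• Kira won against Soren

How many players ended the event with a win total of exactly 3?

Win totals: Jamal 3, Owen 3, Soren 0, Esme 4, Kira 5, Nadia 4, Chen 2.
Exactly 3: Jamal, Owen — 2 players.

2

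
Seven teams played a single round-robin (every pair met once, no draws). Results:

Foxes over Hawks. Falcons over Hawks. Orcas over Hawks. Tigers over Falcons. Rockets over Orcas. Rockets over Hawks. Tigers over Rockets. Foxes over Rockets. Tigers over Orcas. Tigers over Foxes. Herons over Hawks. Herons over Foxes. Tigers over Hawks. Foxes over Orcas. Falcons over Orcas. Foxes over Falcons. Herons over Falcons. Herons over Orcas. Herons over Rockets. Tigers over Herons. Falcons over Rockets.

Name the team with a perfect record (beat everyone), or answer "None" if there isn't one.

Tigers

Tigers has 6 wins out of 6 opponents — a perfect record.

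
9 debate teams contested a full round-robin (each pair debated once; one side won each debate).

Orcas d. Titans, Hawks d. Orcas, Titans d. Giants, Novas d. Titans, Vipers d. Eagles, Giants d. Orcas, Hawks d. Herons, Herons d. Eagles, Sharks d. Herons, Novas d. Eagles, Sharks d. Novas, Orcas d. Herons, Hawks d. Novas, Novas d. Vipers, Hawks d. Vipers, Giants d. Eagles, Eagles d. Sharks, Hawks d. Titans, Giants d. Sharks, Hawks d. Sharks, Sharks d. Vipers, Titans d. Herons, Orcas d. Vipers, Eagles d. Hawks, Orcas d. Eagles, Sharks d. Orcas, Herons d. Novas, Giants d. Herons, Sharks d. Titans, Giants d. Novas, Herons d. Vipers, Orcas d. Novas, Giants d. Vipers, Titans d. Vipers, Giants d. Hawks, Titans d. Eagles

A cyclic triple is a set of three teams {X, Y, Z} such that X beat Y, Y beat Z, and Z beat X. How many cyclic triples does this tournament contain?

15

Win totals: Sharks 5, Vipers 1, Novas 3, Eagles 2, Titans 4, Orcas 5, Hawks 6, Herons 3, Giants 7.
A team with w wins dominates both others in C(w,2) triples; summing gives 10 + 0 + 3 + 1 + 6 + 10 + 15 + 3 + 21 = 69 transitive triples.
Total triples C(9,3) = 84, so cyclic triples = 84 − 69 = 15.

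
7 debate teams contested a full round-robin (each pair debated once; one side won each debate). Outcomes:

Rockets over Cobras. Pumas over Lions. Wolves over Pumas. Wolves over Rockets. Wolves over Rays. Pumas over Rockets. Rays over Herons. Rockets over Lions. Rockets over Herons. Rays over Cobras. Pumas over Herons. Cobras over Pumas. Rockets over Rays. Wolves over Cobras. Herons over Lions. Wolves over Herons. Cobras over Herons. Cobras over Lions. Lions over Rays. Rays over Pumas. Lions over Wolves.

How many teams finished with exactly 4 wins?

1

Win totals: Herons 1, Pumas 3, Wolves 5, Cobras 3, Rockets 4, Lions 2, Rays 3.
Exactly 4: Rockets — 1 team.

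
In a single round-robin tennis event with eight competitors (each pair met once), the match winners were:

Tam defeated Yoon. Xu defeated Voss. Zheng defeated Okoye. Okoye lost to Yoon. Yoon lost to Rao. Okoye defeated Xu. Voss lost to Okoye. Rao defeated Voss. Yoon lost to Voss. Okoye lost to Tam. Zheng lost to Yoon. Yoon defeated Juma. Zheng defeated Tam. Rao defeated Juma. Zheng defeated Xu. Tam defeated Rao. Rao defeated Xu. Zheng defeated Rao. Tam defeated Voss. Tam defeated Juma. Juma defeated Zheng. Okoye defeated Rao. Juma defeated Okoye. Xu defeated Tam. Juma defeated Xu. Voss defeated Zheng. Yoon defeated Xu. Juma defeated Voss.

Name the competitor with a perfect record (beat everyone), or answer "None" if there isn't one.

Highest win total is Tam with 5 (out of 7 possible).
Tam lost to Xu, Zheng, so no competitor went undefeated.

None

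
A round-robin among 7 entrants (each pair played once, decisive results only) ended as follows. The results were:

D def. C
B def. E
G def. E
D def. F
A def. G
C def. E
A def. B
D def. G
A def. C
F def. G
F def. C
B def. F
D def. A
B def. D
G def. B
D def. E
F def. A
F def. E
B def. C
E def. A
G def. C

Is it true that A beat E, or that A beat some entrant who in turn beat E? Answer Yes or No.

Yes

A did not beat E directly.
A beat B, C, G. Of those, B beat E.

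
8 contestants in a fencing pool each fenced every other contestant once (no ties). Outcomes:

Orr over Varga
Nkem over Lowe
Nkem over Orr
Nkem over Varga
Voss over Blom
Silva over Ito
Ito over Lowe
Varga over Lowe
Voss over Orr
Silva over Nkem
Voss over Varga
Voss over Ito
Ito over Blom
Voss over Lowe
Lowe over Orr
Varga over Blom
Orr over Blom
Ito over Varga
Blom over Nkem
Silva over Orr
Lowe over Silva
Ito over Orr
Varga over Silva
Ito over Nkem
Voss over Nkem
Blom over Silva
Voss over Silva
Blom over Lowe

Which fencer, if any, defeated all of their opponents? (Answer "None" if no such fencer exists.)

Voss

Voss has 7 wins out of 7 opponents — a perfect record.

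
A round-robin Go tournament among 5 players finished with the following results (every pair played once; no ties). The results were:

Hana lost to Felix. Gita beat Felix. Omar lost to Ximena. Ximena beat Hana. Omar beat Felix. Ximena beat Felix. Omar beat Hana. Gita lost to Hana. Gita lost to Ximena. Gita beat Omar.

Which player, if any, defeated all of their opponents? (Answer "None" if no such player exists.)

Ximena has 4 wins out of 4 opponents — a perfect record.

Ximena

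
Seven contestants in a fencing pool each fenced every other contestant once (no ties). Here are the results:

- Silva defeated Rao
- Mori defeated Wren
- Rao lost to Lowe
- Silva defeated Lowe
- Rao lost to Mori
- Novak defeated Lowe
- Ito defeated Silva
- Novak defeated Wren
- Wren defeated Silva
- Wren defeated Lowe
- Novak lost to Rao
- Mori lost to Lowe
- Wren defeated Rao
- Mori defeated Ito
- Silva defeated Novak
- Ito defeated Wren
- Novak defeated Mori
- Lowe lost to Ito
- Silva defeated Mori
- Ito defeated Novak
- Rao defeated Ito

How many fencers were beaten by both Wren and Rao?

0

Wren beat: Rao, Silva, Lowe.
Rao beat: Novak, Ito.
No one was beaten by both.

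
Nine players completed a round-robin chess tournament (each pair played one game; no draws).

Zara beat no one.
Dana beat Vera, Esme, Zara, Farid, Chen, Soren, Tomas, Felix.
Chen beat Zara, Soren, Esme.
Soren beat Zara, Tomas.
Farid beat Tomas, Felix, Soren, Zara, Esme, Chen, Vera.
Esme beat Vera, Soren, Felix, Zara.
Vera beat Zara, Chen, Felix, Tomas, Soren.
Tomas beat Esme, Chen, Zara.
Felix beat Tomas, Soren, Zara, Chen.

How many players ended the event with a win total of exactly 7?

1

Win totals: Zara 0, Vera 5, Esme 4, Felix 4, Chen 3, Tomas 3, Farid 7, Dana 8, Soren 2.
Exactly 7: Farid — 1 player.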